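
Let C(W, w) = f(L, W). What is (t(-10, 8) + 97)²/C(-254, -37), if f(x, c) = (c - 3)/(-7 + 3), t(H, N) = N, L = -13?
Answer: 44100/257 ≈ 171.60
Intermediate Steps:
f(x, c) = ¾ - c/4 (f(x, c) = (-3 + c)/(-4) = (-3 + c)*(-¼) = ¾ - c/4)
C(W, w) = ¾ - W/4
(t(-10, 8) + 97)²/C(-254, -37) = (8 + 97)²/(¾ - ¼*(-254)) = 105²/(¾ + 127/2) = 11025/(257/4) = 11025*(4/257) = 44100/257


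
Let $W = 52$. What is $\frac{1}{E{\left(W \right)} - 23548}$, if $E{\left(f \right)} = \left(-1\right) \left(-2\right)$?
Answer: $- \frac{1}{23546} \approx -4.247 \cdot 10^{-5}$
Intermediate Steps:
$E{\left(f \right)} = 2$
$\frac{1}{E{\left(W \right)} - 23548} = \frac{1}{2 - 23548} = \frac{1}{-23546} = - \frac{1}{23546}$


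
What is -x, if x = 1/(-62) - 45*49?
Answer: 136711/62 ≈ 2205.0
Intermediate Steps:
x = -136711/62 (x = -1/62 - 2205 = -136711/62 ≈ -2205.0)
-x = -1*(-136711/62) = 136711/62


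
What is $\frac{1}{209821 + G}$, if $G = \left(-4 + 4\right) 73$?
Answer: $\frac{1}{209821} \approx 4.766 \cdot 10^{-6}$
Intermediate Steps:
$G = 0$ ($G = 0 \cdot 73 = 0$)
$\frac{1}{209821 + G} = \frac{1}{209821 + 0} = \frac{1}{209821}$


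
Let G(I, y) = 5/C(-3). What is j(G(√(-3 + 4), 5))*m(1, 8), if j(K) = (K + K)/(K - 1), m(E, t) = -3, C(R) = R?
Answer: -15/4 ≈ -3.7500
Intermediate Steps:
G(I, y) = -5/3 (G(I, y) = 5/(-3) = 5*(-⅓) = -5/3)
j(K) = 2*K/(-1 + K) (j(K) = (2*K)/(-1 + K) = 2*K/(-1 + K))
j(G(√(-3 + 4), 5))*m(1, 8) = (2*(-5/3)/(-1 - 5/3))*(-3) = (2*(-5/3)/(-8/3))*(-3) = (2*(-5/3)*(-3/8))*(-3) = (5/4)*(-3) = -15/4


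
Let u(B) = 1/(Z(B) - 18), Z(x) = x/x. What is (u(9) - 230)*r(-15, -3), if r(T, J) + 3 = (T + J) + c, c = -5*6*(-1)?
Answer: -35199/17 ≈ -2070.5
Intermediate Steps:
c = 30 (c = -30*(-1) = 30)
Z(x) = 1
r(T, J) = 27 + J + T (r(T, J) = -3 + ((T + J) + 30) = -3 + ((J + T) + 30) = -3 + (30 + J + T) = 27 + J + T)
u(B) = -1/17 (u(B) = 1/(1 - 18) = 1/(-17) = -1/17)
(u(9) - 230)*r(-15, -3) = (-1/17 - 230)*(27 - 3 - 15) = -3911/17*9 = -35199/17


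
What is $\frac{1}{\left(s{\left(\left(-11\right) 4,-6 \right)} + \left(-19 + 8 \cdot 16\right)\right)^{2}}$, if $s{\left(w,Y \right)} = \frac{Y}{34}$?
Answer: $\frac{289}{3422500} \approx 8.4441 \cdot 10^{-5}$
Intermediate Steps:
$s{\left(w,Y \right)} = \frac{Y}{34}$ ($s{\left(w,Y \right)} = Y \frac{1}{34} = \frac{Y}{34}$)
$\frac{1}{\left(s{\left(\left(-11\right) 4,-6 \right)} + \left(-19 + 8 \cdot 16\right)\right)^{2}} = \frac{1}{\left(\frac{1}{34} \left(-6\right) + \left(-19 + 8 \cdot 16\right)\right)^{2}} = \frac{1}{\left(- \frac{3}{17} + \left(-19 + 128\right)\right)^{2}} = \frac{1}{\left(- \frac{3}{17} + 109\right)^{2}} = \frac{1}{\left(\frac{1850}{17}\right)^{2}} = \frac{1}{\frac{3422500}{289}} = \frac{289}{3422500}$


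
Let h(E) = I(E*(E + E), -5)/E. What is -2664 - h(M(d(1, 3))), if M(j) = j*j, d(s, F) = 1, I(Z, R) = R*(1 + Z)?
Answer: -2649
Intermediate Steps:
M(j) = j**2
h(E) = (-5 - 10*E**2)/E (h(E) = (-5*(1 + E*(E + E)))/E = (-5*(1 + E*(2*E)))/E = (-5*(1 + 2*E**2))/E = (-5 - 10*E**2)/E)
-2664 - h(M(d(1, 3))) = -2664 - (-10*1**2 - 5/(1**2)) = -2664 - (-10*1 - 5/1) = -2664 - (-10 - 5*1) = -2664 - (-10 - 5) = -2664 - 1*(-15) = -2664 + 15 = -2649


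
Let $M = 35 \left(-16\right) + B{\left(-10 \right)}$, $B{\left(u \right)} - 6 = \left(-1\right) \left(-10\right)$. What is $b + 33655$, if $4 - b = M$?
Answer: $34203$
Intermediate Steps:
$B{\left(u \right)} = 16$ ($B{\left(u \right)} = 6 - -10 = 6 + 10 = 16$)
$M = -544$ ($M = 35 \left(-16\right) + 16 = -560 + 16 = -544$)
$b = 548$ ($b = 4 - -544 = 4 + 544 = 548$)
$b + 33655 = 548 + 33655 = 34203$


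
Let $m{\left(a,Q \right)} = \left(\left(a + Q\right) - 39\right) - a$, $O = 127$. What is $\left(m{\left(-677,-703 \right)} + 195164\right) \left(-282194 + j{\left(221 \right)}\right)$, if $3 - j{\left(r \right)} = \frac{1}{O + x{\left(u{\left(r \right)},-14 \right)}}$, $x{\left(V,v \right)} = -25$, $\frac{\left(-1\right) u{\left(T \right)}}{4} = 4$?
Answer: $- \frac{2798071165913}{51} \approx -5.4864 \cdot 10^{10}$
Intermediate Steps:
$u{\left(T \right)} = -16$ ($u{\left(T \right)} = \left(-4\right) 4 = -16$)
$m{\left(a,Q \right)} = -39 + Q$ ($m{\left(a,Q \right)} = \left(\left(Q + a\right) - 39\right) - a = \left(-39 + Q + a\right) - a = -39 + Q$)
$j{\left(r \right)} = \frac{305}{102}$ ($j{\left(r \right)} = 3 - \frac{1}{127 - 25} = 3 - \frac{1}{102} = \frac{305}{102}$)
$\left(m{\left(-677,-703 \right)} + 195164\right) \left(-282194 + j{\left(221 \right)}\right) = \left(\left(-39 - 703\right) + 195164\right) \left(-282194 + \frac{305}{102}\right) = \left(-742 + 195164\right) \left(- \frac{28783483}{102}\right) = 194422 \left(- \frac{28783483}{102}\right) = - \frac{2798071165913}{51}$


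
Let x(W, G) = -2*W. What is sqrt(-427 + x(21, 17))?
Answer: I*sqrt(469) ≈ 21.656*I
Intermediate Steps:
sqrt(-427 + x(21, 17)) = sqrt(-427 - 2*21) = sqrt(-427 - 42) = sqrt(-469) = I*sqrt(469)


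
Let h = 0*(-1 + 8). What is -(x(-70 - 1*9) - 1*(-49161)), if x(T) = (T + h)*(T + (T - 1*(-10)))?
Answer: -60853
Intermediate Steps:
h = 0 (h = 0*7 = 0)
x(T) = T*(10 + 2*T) (x(T) = (T + 0)*(T + (T - 1*(-10))) = T*(T + (T + 10)) = T*(T + (10 + T)) = T*(10 + 2*T))
-(x(-70 - 1*9) - 1*(-49161)) = -(2*(-70 - 1*9)*(5 + (-70 - 1*9)) - 1*(-49161)) = -(2*(-70 - 9)*(5 + (-70 - 9)) + 49161) = -(2*(-79)*(5 - 79) + 49161) = -(2*(-79)*(-74) + 49161) = -(11692 + 49161) = -1*60853 = -60853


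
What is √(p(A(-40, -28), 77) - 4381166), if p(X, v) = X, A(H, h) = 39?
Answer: I*√4381127 ≈ 2093.1*I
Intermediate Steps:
√(p(A(-40, -28), 77) - 4381166) = √(39 - 4381166) = √(-4381127) = I*√4381127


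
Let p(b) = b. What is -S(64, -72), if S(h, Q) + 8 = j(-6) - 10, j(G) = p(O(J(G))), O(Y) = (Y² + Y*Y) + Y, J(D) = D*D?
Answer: -2610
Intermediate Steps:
J(D) = D²
O(Y) = Y + 2*Y² (O(Y) = (Y² + Y²) + Y = 2*Y² + Y = Y + 2*Y²)
j(G) = G²*(1 + 2*G²)
S(h, Q) = 2610 (S(h, Q) = -8 + (((-6)² + 2*(-6)⁴) - 10) = -8 + ((36 + 2*1296) - 10) = -8 + ((36 + 2592) - 10) = -8 + (2628 - 10) = -8 + 2618 = 2610)
-S(64, -72) = -1*2610 = -2610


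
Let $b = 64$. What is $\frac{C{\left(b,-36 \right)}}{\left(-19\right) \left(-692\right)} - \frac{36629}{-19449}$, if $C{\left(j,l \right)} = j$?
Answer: $\frac{120710707}{63928863} \approx 1.8882$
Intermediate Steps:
$\frac{C{\left(b,-36 \right)}}{\left(-19\right) \left(-692\right)} - \frac{36629}{-19449} = \frac{64}{\left(-19\right) \left(-692\right)} - \frac{36629}{-19449} = \frac{64}{13148} - - \frac{36629}{19449} = 64 \cdot \frac{1}{13148} + \frac{36629}{19449} = \frac{16}{3287} + \frac{36629}{19449} = \frac{120710707}{63928863}$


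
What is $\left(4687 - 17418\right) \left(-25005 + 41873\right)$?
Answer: $-214746508$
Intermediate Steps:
$\left(4687 - 17418\right) \left(-25005 + 41873\right) = \left(-12731\right) 16868 = -214746508$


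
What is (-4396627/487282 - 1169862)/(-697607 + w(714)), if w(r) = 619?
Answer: 570057091711/339629706616 ≈ 1.6785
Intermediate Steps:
(-4396627/487282 - 1169862)/(-697607 + w(714)) = (-4396627/487282 - 1169862)/(-697607 + 619) = (-4396627*1/487282 - 1169862)/(-696988) = (-4396627/487282 - 1169862)*(-1/696988) = -570057091711/487282*(-1/696988) = 570057091711/339629706616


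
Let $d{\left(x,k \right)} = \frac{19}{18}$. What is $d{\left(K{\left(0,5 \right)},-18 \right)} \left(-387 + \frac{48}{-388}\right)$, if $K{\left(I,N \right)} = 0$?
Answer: $- \frac{237823}{582} \approx -408.63$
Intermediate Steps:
$d{\left(x,k \right)} = \frac{19}{18}$ ($d{\left(x,k \right)} = 19 \cdot \frac{1}{18} = \frac{19}{18}$)
$d{\left(K{\left(0,5 \right)},-18 \right)} \left(-387 + \frac{48}{-388}\right) = \frac{19 \left(-387 + \frac{48}{-388}\right)}{18} = \frac{19 \left(-387 + 48 \left(- \frac{1}{388}\right)\right)}{18} = \frac{19 \left(-387 - \frac{12}{97}\right)}{18} = \frac{19}{18} \left(- \frac{37551}{97}\right) = - \frac{237823}{582}$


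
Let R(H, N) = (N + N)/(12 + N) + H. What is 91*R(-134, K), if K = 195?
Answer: -829556/69 ≈ -12023.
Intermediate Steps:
R(H, N) = H + 2*N/(12 + N) (R(H, N) = (2*N)/(12 + N) + H = 2*N/(12 + N) + H = H + 2*N/(12 + N))
91*R(-134, K) = 91*((2*195 + 12*(-134) - 134*195)/(12 + 195)) = 91*((390 - 1608 - 26130)/207) = 91*((1/207)*(-27348)) = 91*(-9116/69) = -829556/69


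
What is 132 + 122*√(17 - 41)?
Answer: 132 + 244*I*√6 ≈ 132.0 + 597.68*I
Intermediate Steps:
132 + 122*√(17 - 41) = 132 + 122*√(-24) = 132 + 122*(2*I*√6) = 132 + 244*I*√6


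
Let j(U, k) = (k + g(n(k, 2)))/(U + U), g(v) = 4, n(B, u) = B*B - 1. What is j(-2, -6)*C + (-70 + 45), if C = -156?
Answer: -103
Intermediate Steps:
n(B, u) = -1 + B**2 (n(B, u) = B**2 - 1 = -1 + B**2)
j(U, k) = (4 + k)/(2*U) (j(U, k) = (k + 4)/(U + U) = (4 + k)/((2*U)) = (4 + k)*(1/(2*U)) = (4 + k)/(2*U))
j(-2, -6)*C + (-70 + 45) = ((1/2)*(4 - 6)/(-2))*(-156) + (-70 + 45) = ((1/2)*(-1/2)*(-2))*(-156) - 25 = (1/2)*(-156) - 25 = -78 - 25 = -103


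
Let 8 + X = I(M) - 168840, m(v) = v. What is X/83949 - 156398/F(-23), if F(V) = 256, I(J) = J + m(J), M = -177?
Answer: -6586385707/10745472 ≈ -612.95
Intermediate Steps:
I(J) = 2*J (I(J) = J + J = 2*J)
X = -169202 (X = -8 + (2*(-177) - 168840) = -8 + (-354 - 168840) = -8 - 169194 = -169202)
X/83949 - 156398/F(-23) = -169202/83949 - 156398/256 = -169202*1/83949 - 156398*1/256 = -169202/83949 - 78199/128 = -6586385707/10745472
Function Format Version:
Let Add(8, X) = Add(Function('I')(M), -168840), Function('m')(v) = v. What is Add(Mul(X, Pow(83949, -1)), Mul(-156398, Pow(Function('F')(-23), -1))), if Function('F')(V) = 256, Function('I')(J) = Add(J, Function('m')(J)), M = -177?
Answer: Rational(-6586385707, 10745472) ≈ -612.95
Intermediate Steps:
Function('I')(J) = Mul(2, J) (Function('I')(J) = Add(J, J) = Mul(2, J))
X = -169202 (X = Add(-8, Add(Mul(2, -177), -168840)) = Add(-8, Add(-354, -168840)) = Add(-8, -169194) = -169202)
Add(Mul(X, Pow(83949, -1)), Mul(-156398, Pow(Function('F')(-23), -1))) = Add(Mul(-169202, Pow(83949, -1)), Mul(-156398, Pow(256, -1))) = Add(Mul(-169202, Rational(1, 83949)), Mul(-156398, Rational(1, 256))) = Add(Rational(-169202, 83949), Rational(-78199, 128)) = Rational(-6586385707, 10745472)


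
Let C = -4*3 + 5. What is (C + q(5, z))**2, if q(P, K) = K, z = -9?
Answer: 256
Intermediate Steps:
C = -7 (C = -12 + 5 = -7)
(C + q(5, z))**2 = (-7 - 9)**2 = (-16)**2 = 256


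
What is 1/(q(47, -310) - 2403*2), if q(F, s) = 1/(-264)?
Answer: -264/1268785 ≈ -0.00020807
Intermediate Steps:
q(F, s) = -1/264
1/(q(47, -310) - 2403*2) = 1/(-1/264 - 2403*2) = 1/(-1/264 - 4806) = 1/(-1268785/264) = -264/1268785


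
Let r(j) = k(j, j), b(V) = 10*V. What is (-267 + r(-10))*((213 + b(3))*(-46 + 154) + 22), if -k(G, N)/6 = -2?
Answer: -6697830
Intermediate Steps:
k(G, N) = 12 (k(G, N) = -6*(-2) = 12)
r(j) = 12
(-267 + r(-10))*((213 + b(3))*(-46 + 154) + 22) = (-267 + 12)*((213 + 10*3)*(-46 + 154) + 22) = -255*((213 + 30)*108 + 22) = -255*(243*108 + 22) = -255*(26244 + 22) = -255*26266 = -6697830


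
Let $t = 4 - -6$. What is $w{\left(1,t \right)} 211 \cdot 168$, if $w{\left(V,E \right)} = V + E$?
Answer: $389928$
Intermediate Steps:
$t = 10$ ($t = 4 + 6 = 10$)
$w{\left(V,E \right)} = E + V$
$w{\left(1,t \right)} 211 \cdot 168 = \left(10 + 1\right) 211 \cdot 168 = 11 \cdot 211 \cdot 168 = 2321 \cdot 168 = 389928$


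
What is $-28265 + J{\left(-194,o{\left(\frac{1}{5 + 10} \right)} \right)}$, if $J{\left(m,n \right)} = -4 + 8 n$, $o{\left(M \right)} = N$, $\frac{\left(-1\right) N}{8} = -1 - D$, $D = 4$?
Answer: $-27949$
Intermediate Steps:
$N = 40$ ($N = - 8 \left(-1 - 4\right) = \left(-8\right) \left(-5\right) = 40$)
$o{\left(M \right)} = 40$
$-28265 + J{\left(-194,o{\left(\frac{1}{5 + 10} \right)} \right)} = -28265 + \left(-4 + 8 \cdot 40\right) = -28265 + \left(-4 + 320\right) = -28265 + 316 = -27949$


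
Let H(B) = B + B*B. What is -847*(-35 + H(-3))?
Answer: 24563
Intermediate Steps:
H(B) = B + B**2
-847*(-35 + H(-3)) = -847*(-35 - 3*(1 - 3)) = -847*(-35 - 3*(-2)) = -847*(-35 + 6) = -847*(-29) = 24563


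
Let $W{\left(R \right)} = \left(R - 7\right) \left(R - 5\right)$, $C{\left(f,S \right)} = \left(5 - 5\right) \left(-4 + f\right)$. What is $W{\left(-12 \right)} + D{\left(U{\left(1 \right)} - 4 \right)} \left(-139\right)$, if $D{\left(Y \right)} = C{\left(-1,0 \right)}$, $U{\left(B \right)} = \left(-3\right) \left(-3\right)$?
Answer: $323$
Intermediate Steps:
$U{\left(B \right)} = 9$
$C{\left(f,S \right)} = 0$ ($C{\left(f,S \right)} = 0 \left(-4 + f\right) = 0$)
$D{\left(Y \right)} = 0$
$W{\left(R \right)} = \left(-7 + R\right) \left(-5 + R\right)$
$W{\left(-12 \right)} + D{\left(U{\left(1 \right)} - 4 \right)} \left(-139\right) = \left(35 + \left(-12\right)^{2} - -144\right) + 0 \left(-139\right) = \left(35 + 144 + 144\right) + 0 = 323 + 0 = 323$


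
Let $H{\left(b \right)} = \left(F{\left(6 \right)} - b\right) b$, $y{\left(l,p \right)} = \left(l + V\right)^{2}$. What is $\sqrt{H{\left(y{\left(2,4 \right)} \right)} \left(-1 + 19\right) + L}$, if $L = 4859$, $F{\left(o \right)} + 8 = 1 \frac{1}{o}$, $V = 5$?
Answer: $2 i \sqrt{11317} \approx 212.76 i$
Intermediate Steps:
$F{\left(o \right)} = -8 + \frac{1}{o}$ ($F{\left(o \right)} = -8 + 1 \frac{1}{o} = -8 + \frac{1}{o}$)
$y{\left(l,p \right)} = \left(5 + l\right)^{2}$ ($y{\left(l,p \right)} = \left(l + 5\right)^{2} = \left(5 + l\right)^{2}$)
$H{\left(b \right)} = b \left(- \frac{47}{6} - b\right)$ ($H{\left(b \right)} = \left(\left(-8 + \frac{1}{6}\right) - b\right) b = \left(- \frac{47}{6} - b\right) b = b \left(- \frac{47}{6} - b\right)$)
$\sqrt{H{\left(y{\left(2,4 \right)} \right)} \left(-1 + 19\right) + L} = \sqrt{- \frac{\left(5 + 2\right)^{2} \left(47 + 6 \left(5 + 2\right)^{2}\right)}{6} \left(-1 + 19\right) + 4859} = \sqrt{- \frac{7^{2} \left(47 + 6 \cdot 7^{2}\right)}{6} \cdot 18 + 4859} = \sqrt{\left(- \frac{1}{6}\right) 49 \left(47 + 6 \cdot 49\right) 18 + 4859} = \sqrt{\left(- \frac{1}{6}\right) 49 \left(47 + 294\right) 18 + 4859} = \sqrt{\left(- \frac{1}{6}\right) 49 \cdot 341 \cdot 18 + 4859} = \sqrt{\left(- \frac{16709}{6}\right) 18 + 4859} = \sqrt{-50127 + 4859} = \sqrt{-45268} = 2 i \sqrt{11317}$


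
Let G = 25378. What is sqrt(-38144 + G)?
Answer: I*sqrt(12766) ≈ 112.99*I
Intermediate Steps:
sqrt(-38144 + G) = sqrt(-38144 + 25378) = sqrt(-12766) = I*sqrt(12766)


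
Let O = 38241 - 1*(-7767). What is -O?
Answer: -46008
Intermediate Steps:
O = 46008 (O = 38241 + 7767 = 46008)
-O = -1*46008 = -46008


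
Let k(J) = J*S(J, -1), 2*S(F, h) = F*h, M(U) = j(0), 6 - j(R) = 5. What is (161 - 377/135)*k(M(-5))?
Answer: -10679/135 ≈ -79.104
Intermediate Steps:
j(R) = 1 (j(R) = 6 - 1*5 = 6 - 5 = 1)
M(U) = 1
S(F, h) = F*h/2 (S(F, h) = (F*h)/2 = F*h/2)
k(J) = -J²/2 (k(J) = J*((½)*J*(-1)) = J*(-J/2) = -J²/2)
(161 - 377/135)*k(M(-5)) = (161 - 377/135)*(-½*1²) = (161 - 377*1/135)*(-½*1) = (161 - 377/135)*(-½) = (21358/135)*(-½) = -10679/135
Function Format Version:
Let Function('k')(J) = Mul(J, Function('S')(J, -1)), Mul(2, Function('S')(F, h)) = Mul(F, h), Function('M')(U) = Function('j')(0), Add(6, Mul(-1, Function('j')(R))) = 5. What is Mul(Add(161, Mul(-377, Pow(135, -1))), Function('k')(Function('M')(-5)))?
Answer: Rational(-10679, 135) ≈ -79.104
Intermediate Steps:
Function('j')(R) = 1 (Function('j')(R) = Add(6, Mul(-1, 5)) = Add(6, -5) = 1)
Function('M')(U) = 1
Function('S')(F, h) = Mul(Rational(1, 2), F, h) (Function('S')(F, h) = Mul(Rational(1, 2), Mul(F, h)) = Mul(Rational(1, 2), F, h))
Function('k')(J) = Mul(Rational(-1, 2), Pow(J, 2)) (Function('k')(J) = Mul(J, Mul(Rational(1, 2), J, -1)) = Mul(J, Mul(Rational(-1, 2), J)) = Mul(Rational(-1, 2), Pow(J, 2)))
Mul(Add(161, Mul(-377, Pow(135, -1))), Function('k')(Function('M')(-5))) = Mul(Add(161, Mul(-377, Pow(135, -1))), Mul(Rational(-1, 2), Pow(1, 2))) = Mul(Add(161, Mul(-377, Rational(1, 135))), Mul(Rational(-1, 2), 1)) = Mul(Add(161, Rational(-377, 135)), Rational(-1, 2)) = Mul(Rational(21358, 135), Rational(-1, 2)) = Rational(-10679, 135)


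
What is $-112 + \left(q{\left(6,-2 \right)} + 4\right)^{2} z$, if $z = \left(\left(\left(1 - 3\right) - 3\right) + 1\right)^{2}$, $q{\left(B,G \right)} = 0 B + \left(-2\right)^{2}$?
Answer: $912$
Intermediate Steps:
$q{\left(B,G \right)} = 4$ ($q{\left(B,G \right)} = 0 + 4 = 4$)
$z = 16$ ($z = \left(\left(-2 - 3\right) + 1\right)^{2} = \left(-5 + 1\right)^{2} = \left(-4\right)^{2} = 16$)
$-112 + \left(q{\left(6,-2 \right)} + 4\right)^{2} z = -112 + \left(4 + 4\right)^{2} \cdot 16 = -112 + 8^{2} \cdot 16 = -112 + 64 \cdot 16 = -112 + 1024 = 912$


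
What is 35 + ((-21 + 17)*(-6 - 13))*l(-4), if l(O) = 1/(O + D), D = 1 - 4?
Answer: 169/7 ≈ 24.143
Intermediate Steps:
D = -3
l(O) = 1/(-3 + O) (l(O) = 1/(O - 3) = 1/(-3 + O))
35 + ((-21 + 17)*(-6 - 13))*l(-4) = 35 + ((-21 + 17)*(-6 - 13))/(-3 - 4) = 35 - 4*(-19)/(-7) = 35 + 76*(-⅐) = 35 - 76/7 = 169/7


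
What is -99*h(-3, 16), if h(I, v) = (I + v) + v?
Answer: -2871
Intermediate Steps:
h(I, v) = I + 2*v
-99*h(-3, 16) = -99*(-3 + 2*16) = -99*(-3 + 32) = -99*29 = -2871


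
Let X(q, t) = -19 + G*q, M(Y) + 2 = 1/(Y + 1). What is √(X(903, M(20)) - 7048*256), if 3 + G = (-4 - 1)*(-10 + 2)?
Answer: 4*I*√110681 ≈ 1330.8*I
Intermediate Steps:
G = 37 (G = -3 + (-4 - 1)*(-10 + 2) = -3 - 5*(-8) = -3 + 40 = 37)
M(Y) = -2 + 1/(1 + Y) (M(Y) = -2 + 1/(Y + 1) = -2 + 1/(1 + Y))
X(q, t) = -19 + 37*q
√(X(903, M(20)) - 7048*256) = √((-19 + 37*903) - 7048*256) = √((-19 + 33411) - 1804288) = √(33392 - 1804288) = √(-1770896) = 4*I*√110681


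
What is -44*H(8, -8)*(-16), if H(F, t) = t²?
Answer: 45056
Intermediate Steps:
-44*H(8, -8)*(-16) = -44*(-8)²*(-16) = -44*64*(-16) = -2816*(-16) = 45056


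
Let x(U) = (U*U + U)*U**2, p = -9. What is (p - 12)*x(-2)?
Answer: -168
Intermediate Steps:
x(U) = U**2*(U + U**2) (x(U) = (U**2 + U)*U**2 = (U + U**2)*U**2 = U**2*(U + U**2))
(p - 12)*x(-2) = (-9 - 12)*((-2)**3*(1 - 2)) = -(-168)*(-1) = -21*8 = -168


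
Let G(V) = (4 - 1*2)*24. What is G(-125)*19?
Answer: 912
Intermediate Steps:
G(V) = 48 (G(V) = (4 - 2)*24 = 2*24 = 48)
G(-125)*19 = 48*19 = 912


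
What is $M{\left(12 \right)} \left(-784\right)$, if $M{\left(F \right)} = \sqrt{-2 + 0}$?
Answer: $- 784 i \sqrt{2} \approx - 1108.7 i$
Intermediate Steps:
$M{\left(F \right)} = i \sqrt{2}$ ($M{\left(F \right)} = \sqrt{-2} = i \sqrt{2}$)
$M{\left(12 \right)} \left(-784\right) = i \sqrt{2} \left(-784\right) = - 784 i \sqrt{2}$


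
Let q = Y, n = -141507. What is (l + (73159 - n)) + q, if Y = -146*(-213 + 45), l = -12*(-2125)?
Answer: 264694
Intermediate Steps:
l = 25500
Y = 24528 (Y = -146*(-168) = 24528)
q = 24528
(l + (73159 - n)) + q = (25500 + (73159 - 1*(-141507))) + 24528 = (25500 + (73159 + 141507)) + 24528 = (25500 + 214666) + 24528 = 240166 + 24528 = 264694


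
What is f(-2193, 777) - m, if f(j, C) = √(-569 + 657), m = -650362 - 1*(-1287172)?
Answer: -636810 + 2*√22 ≈ -6.3680e+5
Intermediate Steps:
m = 636810 (m = -650362 + 1287172 = 636810)
f(j, C) = 2*√22 (f(j, C) = √88 = 2*√22)
f(-2193, 777) - m = 2*√22 - 1*636810 = 2*√22 - 636810 = -636810 + 2*√22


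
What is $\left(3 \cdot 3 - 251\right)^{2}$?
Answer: $58564$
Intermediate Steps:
$\left(3 \cdot 3 - 251\right)^{2} = \left(9 - 251\right)^{2} = \left(-242\right)^{2} = 58564$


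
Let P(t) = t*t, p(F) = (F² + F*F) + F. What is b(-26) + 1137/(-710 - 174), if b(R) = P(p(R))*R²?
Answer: 1050717604047/884 ≈ 1.1886e+9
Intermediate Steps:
p(F) = F + 2*F² (p(F) = (F² + F²) + F = 2*F² + F = F + 2*F²)
P(t) = t²
b(R) = R⁴*(1 + 2*R)² (b(R) = (R*(1 + 2*R))²*R² = (R²*(1 + 2*R)²)*R² = R⁴*(1 + 2*R)²)
b(-26) + 1137/(-710 - 174) = (-26)⁴*(1 + 2*(-26))² + 1137/(-710 - 174) = 456976*(1 - 52)² + 1137/(-884) = 456976*(-51)² + 1137*(-1/884) = 456976*2601 - 1137/884 = 1188594576 - 1137/884 = 1050717604047/884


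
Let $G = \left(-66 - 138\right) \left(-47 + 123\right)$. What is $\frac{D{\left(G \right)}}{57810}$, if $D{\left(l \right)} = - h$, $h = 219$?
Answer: $- \frac{73}{19270} \approx -0.0037883$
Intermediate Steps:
$G = -15504$ ($G = \left(-204\right) 76 = -15504$)
$D{\left(l \right)} = -219$ ($D{\left(l \right)} = \left(-1\right) 219 = -219$)
$\frac{D{\left(G \right)}}{57810} = - \frac{219}{57810} = \left(-219\right) \frac{1}{57810} = - \frac{73}{19270}$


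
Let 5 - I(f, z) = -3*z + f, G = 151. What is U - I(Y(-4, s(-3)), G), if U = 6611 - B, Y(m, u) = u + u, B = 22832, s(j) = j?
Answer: -16685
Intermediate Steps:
Y(m, u) = 2*u
I(f, z) = 5 - f + 3*z (I(f, z) = 5 - (-3*z + f) = 5 - (f - 3*z) = 5 + (-f + 3*z) = 5 - f + 3*z)
U = -16221 (U = 6611 - 1*22832 = 6611 - 22832 = -16221)
U - I(Y(-4, s(-3)), G) = -16221 - (5 - 2*(-3) + 3*151) = -16221 - (5 - 1*(-6) + 453) = -16221 - (5 + 6 + 453) = -16221 - 1*464 = -16221 - 464 = -16685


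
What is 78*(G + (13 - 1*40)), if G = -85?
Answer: -8736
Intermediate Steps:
78*(G + (13 - 1*40)) = 78*(-85 + (13 - 1*40)) = 78*(-85 + (13 - 40)) = 78*(-85 - 27) = 78*(-112) = -8736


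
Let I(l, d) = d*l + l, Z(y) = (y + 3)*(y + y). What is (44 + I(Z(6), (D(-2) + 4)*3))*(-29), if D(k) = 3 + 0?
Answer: -70180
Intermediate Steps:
D(k) = 3
Z(y) = 2*y*(3 + y) (Z(y) = (3 + y)*(2*y) = 2*y*(3 + y))
I(l, d) = l + d*l
(44 + I(Z(6), (D(-2) + 4)*3))*(-29) = (44 + (2*6*(3 + 6))*(1 + (3 + 4)*3))*(-29) = (44 + (2*6*9)*(1 + 7*3))*(-29) = (44 + 108*(1 + 21))*(-29) = (44 + 108*22)*(-29) = (44 + 2376)*(-29) = 2420*(-29) = -70180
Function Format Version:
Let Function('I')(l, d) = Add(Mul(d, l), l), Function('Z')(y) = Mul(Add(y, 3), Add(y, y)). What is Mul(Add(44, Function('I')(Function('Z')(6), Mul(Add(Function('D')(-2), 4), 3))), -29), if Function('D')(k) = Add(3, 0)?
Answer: -70180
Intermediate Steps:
Function('D')(k) = 3
Function('Z')(y) = Mul(2, y, Add(3, y)) (Function('Z')(y) = Mul(Add(3, y), Mul(2, y)) = Mul(2, y, Add(3, y)))
Function('I')(l, d) = Add(l, Mul(d, l))
Mul(Add(44, Function('I')(Function('Z')(6), Mul(Add(Function('D')(-2), 4), 3))), -29) = Mul(Add(44, Mul(Mul(2, 6, Add(3, 6)), Add(1, Mul(Add(3, 4), 3)))), -29) = Mul(Add(44, Mul(Mul(2, 6, 9), Add(1, Mul(7, 3)))), -29) = Mul(Add(44, Mul(108, Add(1, 21))), -29) = Mul(Add(44, Mul(108, 22)), -29) = Mul(Add(44, 2376), -29) = Mul(2420, -29) = -70180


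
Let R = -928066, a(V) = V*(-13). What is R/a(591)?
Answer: 928066/7683 ≈ 120.79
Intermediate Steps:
a(V) = -13*V
R/a(591) = -928066/((-13*591)) = -928066/(-7683) = -928066*(-1/7683) = 928066/7683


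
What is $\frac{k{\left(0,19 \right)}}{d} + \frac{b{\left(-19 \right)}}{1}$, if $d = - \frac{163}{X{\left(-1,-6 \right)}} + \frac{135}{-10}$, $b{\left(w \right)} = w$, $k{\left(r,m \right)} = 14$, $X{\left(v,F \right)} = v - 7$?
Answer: $- \frac{933}{55} \approx -16.964$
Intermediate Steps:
$X{\left(v,F \right)} = -7 + v$ ($X{\left(v,F \right)} = v - 7 = -7 + v$)
$d = \frac{55}{8}$ ($d = - \frac{163}{-7 - 1} + \frac{135}{-10} = - \frac{163}{-8} + 135 \left(- \frac{1}{10}\right) = \left(-163\right) \left(- \frac{1}{8}\right) - \frac{27}{2} = \frac{163}{8} - \frac{27}{2} = \frac{55}{8} \approx 6.875$)
$\frac{k{\left(0,19 \right)}}{d} + \frac{b{\left(-19 \right)}}{1} = \frac{14}{\frac{55}{8}} - \frac{19}{1} = 14 \cdot \frac{8}{55} - 19 = \frac{112}{55} - 19 = - \frac{933}{55}$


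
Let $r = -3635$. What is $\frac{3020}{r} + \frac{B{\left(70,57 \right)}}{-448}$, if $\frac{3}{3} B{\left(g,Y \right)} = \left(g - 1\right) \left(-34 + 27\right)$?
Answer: $\frac{11507}{46528} \approx 0.24731$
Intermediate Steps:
$B{\left(g,Y \right)} = 7 - 7 g$ ($B{\left(g,Y \right)} = \left(g - 1\right) \left(-34 + 27\right) = \left(-1 + g\right) \left(-7\right) = 7 - 7 g$)
$\frac{3020}{r} + \frac{B{\left(70,57 \right)}}{-448} = \frac{3020}{-3635} + \frac{7 - 490}{-448} = 3020 \left(- \frac{1}{3635}\right) + \left(7 - 490\right) \left(- \frac{1}{448}\right) = - \frac{604}{727} - - \frac{69}{64} = - \frac{604}{727} + \frac{69}{64} = \frac{11507}{46528}$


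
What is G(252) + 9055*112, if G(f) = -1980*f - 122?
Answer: 515078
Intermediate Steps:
G(f) = -122 - 1980*f
G(252) + 9055*112 = (-122 - 1980*252) + 9055*112 = (-122 - 498960) + 1014160 = -499082 + 1014160 = 515078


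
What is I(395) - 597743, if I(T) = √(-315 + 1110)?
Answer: -597743 + √795 ≈ -5.9772e+5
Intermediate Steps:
I(T) = √795
I(395) - 597743 = √795 - 597743 = -597743 + √795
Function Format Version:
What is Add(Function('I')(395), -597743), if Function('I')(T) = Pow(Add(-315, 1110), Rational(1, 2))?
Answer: Add(-597743, Pow(795, Rational(1, 2))) ≈ -5.9772e+5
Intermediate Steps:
Function('I')(T) = Pow(795, Rational(1, 2))
Add(Function('I')(395), -597743) = Add(Pow(795, Rational(1, 2)), -597743) = Add(-597743, Pow(795, Rational(1, 2)))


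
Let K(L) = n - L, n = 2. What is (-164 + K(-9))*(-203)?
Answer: 31059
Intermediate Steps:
K(L) = 2 - L
(-164 + K(-9))*(-203) = (-164 + (2 - 1*(-9)))*(-203) = (-164 + (2 + 9))*(-203) = (-164 + 11)*(-203) = -153*(-203) = 31059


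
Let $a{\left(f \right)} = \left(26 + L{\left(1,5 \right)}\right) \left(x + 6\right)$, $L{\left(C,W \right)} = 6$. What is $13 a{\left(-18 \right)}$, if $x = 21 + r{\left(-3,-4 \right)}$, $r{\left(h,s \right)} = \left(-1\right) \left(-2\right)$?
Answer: $12064$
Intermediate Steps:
$r{\left(h,s \right)} = 2$
$x = 23$ ($x = 21 + 2 = 23$)
$a{\left(f \right)} = 928$ ($a{\left(f \right)} = \left(26 + 6\right) \left(23 + 6\right) = 32 \cdot 29 = 928$)
$13 a{\left(-18 \right)} = 13 \cdot 928 = 12064$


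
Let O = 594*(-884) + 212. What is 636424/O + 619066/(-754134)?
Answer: -100610851895/49479108807 ≈ -2.0334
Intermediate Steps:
O = -524884 (O = -525096 + 212 = -524884)
636424/O + 619066/(-754134) = 636424/(-524884) + 619066/(-754134) = 636424*(-1/524884) + 619066*(-1/754134) = -159106/131221 - 309533/377067 = -100610851895/49479108807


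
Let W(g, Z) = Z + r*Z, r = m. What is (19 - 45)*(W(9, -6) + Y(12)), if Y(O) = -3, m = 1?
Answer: 390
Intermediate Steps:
r = 1
W(g, Z) = 2*Z (W(g, Z) = Z + 1*Z = Z + Z = 2*Z)
(19 - 45)*(W(9, -6) + Y(12)) = (19 - 45)*(2*(-6) - 3) = -26*(-12 - 3) = -26*(-15) = 390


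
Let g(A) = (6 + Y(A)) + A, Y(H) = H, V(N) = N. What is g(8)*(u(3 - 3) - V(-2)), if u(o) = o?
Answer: 44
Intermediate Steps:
g(A) = 6 + 2*A (g(A) = (6 + A) + A = 6 + 2*A)
g(8)*(u(3 - 3) - V(-2)) = (6 + 2*8)*((3 - 3) - 1*(-2)) = (6 + 16)*(0 + 2) = 22*2 = 44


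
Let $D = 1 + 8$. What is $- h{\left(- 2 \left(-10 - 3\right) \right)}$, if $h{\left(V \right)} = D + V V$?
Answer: $-685$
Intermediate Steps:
$D = 9$
$h{\left(V \right)} = 9 + V^{2}$ ($h{\left(V \right)} = 9 + V V = 9 + V^{2}$)
$- h{\left(- 2 \left(-10 - 3\right) \right)} = - (9 + \left(- 2 \left(-10 - 3\right)\right)^{2}) = - (9 + \left(\left(-2\right) \left(-13\right)\right)^{2}) = - (9 + 26^{2}) = - (9 + 676) = \left(-1\right) 685 = -685$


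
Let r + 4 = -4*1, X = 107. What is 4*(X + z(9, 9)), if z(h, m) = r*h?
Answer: 140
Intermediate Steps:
r = -8 (r = -4 - 4*1 = -4 - 4 = -8)
z(h, m) = -8*h
4*(X + z(9, 9)) = 4*(107 - 8*9) = 4*(107 - 72) = 4*35 = 140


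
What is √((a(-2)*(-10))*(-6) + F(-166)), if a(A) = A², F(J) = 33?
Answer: √273 ≈ 16.523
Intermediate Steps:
√((a(-2)*(-10))*(-6) + F(-166)) = √(((-2)²*(-10))*(-6) + 33) = √((4*(-10))*(-6) + 33) = √(-40*(-6) + 33) = √(240 + 33) = √273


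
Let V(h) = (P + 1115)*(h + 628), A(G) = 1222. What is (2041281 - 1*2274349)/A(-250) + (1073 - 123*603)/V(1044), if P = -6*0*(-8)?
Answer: -27162083397/142384385 ≈ -190.77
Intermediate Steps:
P = 0 (P = 0*(-8) = 0)
V(h) = 700220 + 1115*h (V(h) = (0 + 1115)*(h + 628) = 1115*(628 + h) = 700220 + 1115*h)
(2041281 - 1*2274349)/A(-250) + (1073 - 123*603)/V(1044) = (2041281 - 1*2274349)/1222 + (1073 - 123*603)/(700220 + 1115*1044) = (2041281 - 2274349)*(1/1222) + (1073 - 74169)/(700220 + 1164060) = -233068*1/1222 - 73096/1864280 = -116534/611 - 73096*1/1864280 = -116534/611 - 9137/233035 = -27162083397/142384385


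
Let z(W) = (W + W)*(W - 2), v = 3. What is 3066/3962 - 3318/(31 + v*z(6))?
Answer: -128667/7075 ≈ -18.186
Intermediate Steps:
z(W) = 2*W*(-2 + W) (z(W) = (2*W)*(-2 + W) = 2*W*(-2 + W))
3066/3962 - 3318/(31 + v*z(6)) = 3066/3962 - 3318/(31 + 3*(2*6*(-2 + 6))) = 3066*(1/3962) - 3318/(31 + 3*(2*6*4)) = 219/283 - 3318/(31 + 3*48) = 219/283 - 3318/(31 + 144) = 219/283 - 3318/175 = 219/283 - 3318*1/175 = 219/283 - 474/25 = -128667/7075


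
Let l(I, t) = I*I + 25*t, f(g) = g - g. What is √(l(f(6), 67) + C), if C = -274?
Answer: √1401 ≈ 37.430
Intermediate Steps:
f(g) = 0
l(I, t) = I² + 25*t
√(l(f(6), 67) + C) = √((0² + 25*67) - 274) = √((0 + 1675) - 274) = √(1675 - 274) = √1401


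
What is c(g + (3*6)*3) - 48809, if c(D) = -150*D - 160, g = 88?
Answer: -70269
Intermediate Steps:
c(D) = -160 - 150*D
c(g + (3*6)*3) - 48809 = (-160 - 150*(88 + (3*6)*3)) - 48809 = (-160 - 150*(88 + 18*3)) - 48809 = (-160 - 150*(88 + 54)) - 48809 = (-160 - 150*142) - 48809 = (-160 - 21300) - 48809 = -21460 - 48809 = -70269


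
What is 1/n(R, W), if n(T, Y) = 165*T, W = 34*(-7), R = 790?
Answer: 1/130350 ≈ 7.6717e-6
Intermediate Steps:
W = -238
1/n(R, W) = 1/(165*790) = 1/130350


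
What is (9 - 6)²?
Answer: 9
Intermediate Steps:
(9 - 6)² = 3² = 9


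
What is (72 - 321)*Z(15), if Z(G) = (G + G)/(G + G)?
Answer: -249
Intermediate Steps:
Z(G) = 1 (Z(G) = (2*G)/((2*G)) = (2*G)*(1/(2*G)) = 1)
(72 - 321)*Z(15) = (72 - 321)*1 = -249*1 = -249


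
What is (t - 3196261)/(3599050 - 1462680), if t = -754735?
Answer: -1975498/1068185 ≈ -1.8494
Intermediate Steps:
(t - 3196261)/(3599050 - 1462680) = (-754735 - 3196261)/(3599050 - 1462680) = -3950996/2136370 = -3950996*1/2136370 = -1975498/1068185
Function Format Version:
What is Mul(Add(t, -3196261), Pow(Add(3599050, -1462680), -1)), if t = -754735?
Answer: Rational(-1975498, 1068185) ≈ -1.8494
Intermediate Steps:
Mul(Add(t, -3196261), Pow(Add(3599050, -1462680), -1)) = Mul(Add(-754735, -3196261), Pow(Add(3599050, -1462680), -1)) = Mul(-3950996, Pow(2136370, -1)) = Mul(-3950996, Rational(1, 2136370)) = Rational(-1975498, 1068185)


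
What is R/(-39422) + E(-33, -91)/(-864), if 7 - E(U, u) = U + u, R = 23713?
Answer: -557659/740448 ≈ -0.75314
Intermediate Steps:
E(U, u) = 7 - U - u (E(U, u) = 7 - (U + u) = 7 + (-U - u) = 7 - U - u)
R/(-39422) + E(-33, -91)/(-864) = 23713/(-39422) + (7 - 1*(-33) - 1*(-91))/(-864) = 23713*(-1/39422) + (7 + 33 + 91)*(-1/864) = -1031/1714 + 131*(-1/864) = -1031/1714 - 131/864 = -557659/740448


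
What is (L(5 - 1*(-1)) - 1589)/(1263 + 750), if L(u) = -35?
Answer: -1624/2013 ≈ -0.80676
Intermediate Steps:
(L(5 - 1*(-1)) - 1589)/(1263 + 750) = (-35 - 1589)/(1263 + 750) = -1624/2013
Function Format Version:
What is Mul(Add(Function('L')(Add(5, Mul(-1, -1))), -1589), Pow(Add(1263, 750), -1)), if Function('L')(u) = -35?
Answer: Rational(-1624, 2013) ≈ -0.80676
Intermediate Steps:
Mul(Add(Function('L')(Add(5, Mul(-1, -1))), -1589), Pow(Add(1263, 750), -1)) = Mul(Add(-35, -1589), Pow(Add(1263, 750), -1)) = Mul(-1624, Pow(2013, -1)) = Mul(-1624, Rational(1, 2013)) = Rational(-1624, 2013)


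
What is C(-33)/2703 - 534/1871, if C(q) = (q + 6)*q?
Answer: 74553/1685771 ≈ 0.044225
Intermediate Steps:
C(q) = q*(6 + q) (C(q) = (6 + q)*q = q*(6 + q))
C(-33)/2703 - 534/1871 = -33*(6 - 33)/2703 - 534/1871 = -33*(-27)*(1/2703) - 534*1/1871 = 891*(1/2703) - 534/1871 = 297/901 - 534/1871 = 74553/1685771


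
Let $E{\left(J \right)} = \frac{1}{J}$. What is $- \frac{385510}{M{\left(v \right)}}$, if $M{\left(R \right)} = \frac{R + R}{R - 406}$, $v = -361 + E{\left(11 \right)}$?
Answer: $- \frac{162608118}{397} \approx -4.0959 \cdot 10^{5}$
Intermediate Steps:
$v = - \frac{3970}{11}$ ($v = -361 + \frac{1}{11} = - \frac{3970}{11} \approx -360.91$)
$M{\left(R \right)} = \frac{2 R}{-406 + R}$
$- \frac{385510}{M{\left(v \right)}} = - \frac{385510}{2 \left(- \frac{3970}{11}\right) \frac{1}{-406 - \frac{3970}{11}}} = - \frac{385510}{2 \left(- \frac{3970}{11}\right) \frac{1}{- \frac{8436}{11}}} = - \frac{385510}{2 \left(- \frac{3970}{11}\right) \left(- \frac{11}{8436}\right)} = - \frac{385510}{\frac{1985}{2109}} = \left(-385510\right) \frac{2109}{1985} = - \frac{162608118}{397}$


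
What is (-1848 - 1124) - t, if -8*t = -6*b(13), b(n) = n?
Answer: -11927/4 ≈ -2981.8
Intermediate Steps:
t = 39/4 (t = -(-3)*13/4 = -⅛*(-78) = 39/4 ≈ 9.7500)
(-1848 - 1124) - t = (-1848 - 1124) - 1*39/4 = -2972 - 39/4 = -11927/4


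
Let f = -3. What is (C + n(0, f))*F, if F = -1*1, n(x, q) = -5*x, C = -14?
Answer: 14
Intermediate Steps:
F = -1
(C + n(0, f))*F = (-14 - 5*0)*(-1) = (-14 + 0)*(-1) = -14*(-1) = 14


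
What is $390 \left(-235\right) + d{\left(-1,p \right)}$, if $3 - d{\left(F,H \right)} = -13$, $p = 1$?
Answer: $-91634$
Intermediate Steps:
$d{\left(F,H \right)} = 16$ ($d{\left(F,H \right)} = 3 - -13 = 3 + 13 = 16$)
$390 \left(-235\right) + d{\left(-1,p \right)} = 390 \left(-235\right) + 16 = -91650 + 16 = -91634$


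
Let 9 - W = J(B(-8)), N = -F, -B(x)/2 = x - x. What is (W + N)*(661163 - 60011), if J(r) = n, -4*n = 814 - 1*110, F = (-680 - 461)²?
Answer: -782517153792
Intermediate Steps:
B(x) = 0 (B(x) = -2*(x - x) = -2*0 = 0)
F = 1301881 (F = (-1141)² = 1301881)
N = -1301881 (N = -1*1301881 = -1301881)
n = -176 (n = -(814 - 1*110)/4 = -(814 - 110)/4 = -¼*704 = -176)
J(r) = -176
W = 185 (W = 9 - 1*(-176) = 9 + 176 = 185)
(W + N)*(661163 - 60011) = (185 - 1301881)*(661163 - 60011) = -1301696*601152 = -782517153792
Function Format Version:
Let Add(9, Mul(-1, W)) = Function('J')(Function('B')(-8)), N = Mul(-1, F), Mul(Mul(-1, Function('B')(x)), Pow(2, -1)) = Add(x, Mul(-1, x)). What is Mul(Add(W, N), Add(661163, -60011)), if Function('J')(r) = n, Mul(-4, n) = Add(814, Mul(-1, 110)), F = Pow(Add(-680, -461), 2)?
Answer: -782517153792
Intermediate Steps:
Function('B')(x) = 0 (Function('B')(x) = Mul(-2, Add(x, Mul(-1, x))) = Mul(-2, 0) = 0)
F = 1301881 (F = Pow(-1141, 2) = 1301881)
N = -1301881 (N = Mul(-1, 1301881) = -1301881)
n = -176 (n = Mul(Rational(-1, 4), Add(814, Mul(-1, 110))) = Mul(Rational(-1, 4), Add(814, -110)) = Mul(Rational(-1, 4), 704) = -176)
Function('J')(r) = -176
W = 185 (W = Add(9, Mul(-1, -176)) = Add(9, 176) = 185)
Mul(Add(W, N), Add(661163, -60011)) = Mul(Add(185, -1301881), Add(661163, -60011)) = Mul(-1301696, 601152) = -782517153792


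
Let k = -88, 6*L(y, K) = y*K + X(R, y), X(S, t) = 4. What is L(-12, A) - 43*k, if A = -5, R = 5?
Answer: 11384/3 ≈ 3794.7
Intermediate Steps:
L(y, K) = ⅔ + K*y/6 (L(y, K) = (y*K + 4)/6 = (K*y + 4)/6 = (4 + K*y)/6 = ⅔ + K*y/6)
L(-12, A) - 43*k = (⅔ + (⅙)*(-5)*(-12)) - 43*(-88) = (⅔ + 10) + 3784 = 32/3 + 3784 = 11384/3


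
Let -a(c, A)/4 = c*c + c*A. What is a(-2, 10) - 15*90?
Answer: -1286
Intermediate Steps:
a(c, A) = -4*c² - 4*A*c (a(c, A) = -4*(c*c + c*A) = -4*(c² + A*c) = -4*c² - 4*A*c)
a(-2, 10) - 15*90 = -4*(-2)*(10 - 2) - 15*90 = -4*(-2)*8 - 1350 = 64 - 1350 = -1286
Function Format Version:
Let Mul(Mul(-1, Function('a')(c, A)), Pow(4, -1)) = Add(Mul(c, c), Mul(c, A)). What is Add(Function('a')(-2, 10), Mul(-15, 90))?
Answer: -1286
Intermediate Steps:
Function('a')(c, A) = Add(Mul(-4, Pow(c, 2)), Mul(-4, A, c)) (Function('a')(c, A) = Mul(-4, Add(Mul(c, c), Mul(c, A))) = Mul(-4, Add(Pow(c, 2), Mul(A, c))) = Add(Mul(-4, Pow(c, 2)), Mul(-4, A, c)))
Add(Function('a')(-2, 10), Mul(-15, 90)) = Add(Mul(-4, -2, Add(10, -2)), Mul(-15, 90)) = Add(Mul(-4, -2, 8), -1350) = Add(64, -1350) = -1286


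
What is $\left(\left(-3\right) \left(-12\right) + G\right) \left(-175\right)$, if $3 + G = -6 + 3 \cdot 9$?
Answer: $-9450$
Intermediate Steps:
$G = 18$ ($G = -3 + \left(-6 + 3 \cdot 9\right) = -3 + \left(-6 + 27\right) = -3 + 21 = 18$)
$\left(\left(-3\right) \left(-12\right) + G\right) \left(-175\right) = \left(\left(-3\right) \left(-12\right) + 18\right) \left(-175\right) = \left(36 + 18\right) \left(-175\right) = 54 \left(-175\right) = -9450$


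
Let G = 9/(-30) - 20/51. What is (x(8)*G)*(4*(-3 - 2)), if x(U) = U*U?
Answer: 45184/51 ≈ 885.96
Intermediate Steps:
G = -353/510 (G = 9*(-1/30) - 20*1/51 = -3/10 - 20/51 = -353/510 ≈ -0.69216)
x(U) = U²
(x(8)*G)*(4*(-3 - 2)) = (8²*(-353/510))*(4*(-3 - 2)) = (64*(-353/510))*(4*(-5)) = -11296/255*(-20) = 45184/51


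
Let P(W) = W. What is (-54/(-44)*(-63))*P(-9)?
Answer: 15309/22 ≈ 695.86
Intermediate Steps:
(-54/(-44)*(-63))*P(-9) = (-54/(-44)*(-63))*(-9) = (-54*(-1/44)*(-63))*(-9) = ((27/22)*(-63))*(-9) = -1701/22*(-9) = 15309/22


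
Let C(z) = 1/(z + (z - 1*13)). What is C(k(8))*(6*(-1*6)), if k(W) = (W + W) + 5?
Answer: -36/29 ≈ -1.2414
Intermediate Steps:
k(W) = 5 + 2*W (k(W) = 2*W + 5 = 5 + 2*W)
C(z) = 1/(-13 + 2*z) (C(z) = 1/(z + (z - 13)) = 1/(z + (-13 + z)) = 1/(-13 + 2*z))
C(k(8))*(6*(-1*6)) = (6*(-1*6))/(-13 + 2*(5 + 2*8)) = (6*(-6))/(-13 + 2*(5 + 16)) = -36/(-13 + 2*21) = -36/(-13 + 42) = -36/29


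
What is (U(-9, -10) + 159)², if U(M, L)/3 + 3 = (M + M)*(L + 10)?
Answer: 22500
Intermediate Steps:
U(M, L) = -9 + 6*M*(10 + L) (U(M, L) = -9 + 3*((M + M)*(L + 10)) = -9 + 3*((2*M)*(10 + L)) = -9 + 3*(2*M*(10 + L)) = -9 + 6*M*(10 + L))
(U(-9, -10) + 159)² = ((-9 + 60*(-9) + 6*(-10)*(-9)) + 159)² = ((-9 - 540 + 540) + 159)² = (-9 + 159)² = 150² = 22500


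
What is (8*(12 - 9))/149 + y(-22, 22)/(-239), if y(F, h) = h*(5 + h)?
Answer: -82770/35611 ≈ -2.3243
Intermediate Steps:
(8*(12 - 9))/149 + y(-22, 22)/(-239) = (8*(12 - 9))/149 + (22*(5 + 22))/(-239) = (8*3)*(1/149) + (22*27)*(-1/239) = 24*(1/149) + 594*(-1/239) = 24/149 - 594/239 = -82770/35611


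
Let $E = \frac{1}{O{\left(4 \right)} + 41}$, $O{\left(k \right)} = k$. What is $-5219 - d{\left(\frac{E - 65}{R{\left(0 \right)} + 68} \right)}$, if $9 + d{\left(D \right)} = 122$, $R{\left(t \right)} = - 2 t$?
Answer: $-5332$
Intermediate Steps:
$E = \frac{1}{45}$ ($E = \frac{1}{4 + 41} = \frac{1}{45} \approx 0.022222$)
$d{\left(D \right)} = 113$ ($d{\left(D \right)} = -9 + 122 = 113$)
$-5219 - d{\left(\frac{E - 65}{R{\left(0 \right)} + 68} \right)} = -5219 - 113 = -5332$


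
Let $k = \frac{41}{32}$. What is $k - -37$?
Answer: $\frac{1225}{32} \approx 38.281$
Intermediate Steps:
$k = \frac{41}{32}$ ($k = 41 \cdot \frac{1}{32} = \frac{41}{32} \approx 1.2813$)
$k - -37 = \frac{41}{32} - -37 = \frac{41}{32} + 37 = \frac{1225}{32}$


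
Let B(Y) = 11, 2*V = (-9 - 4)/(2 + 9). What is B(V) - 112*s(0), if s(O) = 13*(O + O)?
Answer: 11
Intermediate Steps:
s(O) = 26*O (s(O) = 13*(2*O) = 26*O)
V = -13/22 (V = ((-9 - 4)/(2 + 9))/2 = (-13/11)/2 = (-13*1/11)/2 = (½)*(-13/11) = -13/22 ≈ -0.59091)
B(V) - 112*s(0) = 11 - 2912*0 = 11 - 112*0 = 11 + 0 = 11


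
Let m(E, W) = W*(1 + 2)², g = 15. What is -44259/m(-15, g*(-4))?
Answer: 14753/180 ≈ 81.961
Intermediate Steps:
m(E, W) = 9*W (m(E, W) = W*3² = W*9 = 9*W)
-44259/m(-15, g*(-4)) = -44259/(9*(15*(-4))) = -44259/(9*(-60)) = -44259/(-540) = -44259*(-1/540) = 14753/180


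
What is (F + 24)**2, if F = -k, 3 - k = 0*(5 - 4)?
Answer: 441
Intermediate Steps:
k = 3 (k = 3 - 0*(5 - 4) = 3 - 0 = 3 - 1*0 = 3 + 0 = 3)
F = -3 (F = -1*3 = -3)
(F + 24)**2 = (-3 + 24)**2 = 21**2 = 441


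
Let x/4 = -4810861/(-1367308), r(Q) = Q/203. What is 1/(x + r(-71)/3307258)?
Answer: 229493546314298/3229883957145297 ≈ 0.071053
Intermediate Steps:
r(Q) = Q/203 (r(Q) = Q*(1/203) = Q/203)
x = 4810861/341827 (x = 4*(-4810861/(-1367308)) = 4*(-4810861*(-1/1367308)) = 4*(4810861/1367308) = 4810861/341827 ≈ 14.074)
1/(x + r(-71)/3307258) = 1/(4810861/341827 + ((1/203)*(-71))/3307258) = 1/(4810861/341827 - 71/203*1/3307258) = 1/(4810861/341827 - 71/671373374) = 1/(3229883957145297/229493546314298) = 229493546314298/3229883957145297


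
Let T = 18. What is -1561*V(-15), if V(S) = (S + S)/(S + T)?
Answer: 15610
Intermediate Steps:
V(S) = 2*S/(18 + S) (V(S) = (S + S)/(S + 18) = (2*S)/(18 + S) = 2*S/(18 + S))
-1561*V(-15) = -3122*(-15)/(18 - 15) = -3122*(-15)/3 = -1561*(-10) = 15610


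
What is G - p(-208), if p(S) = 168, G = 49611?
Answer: 49443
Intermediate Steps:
G - p(-208) = 49611 - 1*168 = 49611 - 168 = 49443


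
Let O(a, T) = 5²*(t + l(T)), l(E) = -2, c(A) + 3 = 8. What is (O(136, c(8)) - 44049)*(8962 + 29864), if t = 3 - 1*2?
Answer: -1711217124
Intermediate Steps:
c(A) = 5 (c(A) = -3 + 8 = 5)
t = 1 (t = 3 - 2 = 1)
O(a, T) = -25 (O(a, T) = 5²*(1 - 2) = 25*(-1) = -25)
(O(136, c(8)) - 44049)*(8962 + 29864) = (-25 - 44049)*(8962 + 29864) = -44074*38826 = -1711217124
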